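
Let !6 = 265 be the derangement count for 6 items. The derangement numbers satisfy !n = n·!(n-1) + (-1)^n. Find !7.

1854

!7 = 7·265 - 1 = 1854.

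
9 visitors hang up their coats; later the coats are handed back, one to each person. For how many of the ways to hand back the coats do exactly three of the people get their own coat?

Choose which 3 of the 9 are fixed: C(9,3) = 84.
The other 6 form a derangement: !6 = 265.
Total: 84 × 265 = 22260.

22260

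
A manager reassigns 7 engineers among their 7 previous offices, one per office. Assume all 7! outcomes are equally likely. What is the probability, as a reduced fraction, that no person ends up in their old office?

103/280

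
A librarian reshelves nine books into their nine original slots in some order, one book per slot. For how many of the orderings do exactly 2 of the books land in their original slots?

Choose which 2 of the 9 are fixed: C(9,2) = 36.
The other 7 form a derangement: !7 = 1854.
Total: 36 × 1854 = 66744.

66744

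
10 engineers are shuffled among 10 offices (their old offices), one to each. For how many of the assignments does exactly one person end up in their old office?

Pick the single fixed position: C(10,1) = 10 ways.
The remaining 9 must be deranged: !9 = 133496.
Total: 10 × 133496 = 1334960.

1334960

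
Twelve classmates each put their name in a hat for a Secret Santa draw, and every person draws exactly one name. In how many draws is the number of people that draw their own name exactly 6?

244860

Pick the 6 fixed positions: C(12,6) = 924 ways.
The other 6 form a derangement: !6 = 265.
Total: 924 × 265 = 244860.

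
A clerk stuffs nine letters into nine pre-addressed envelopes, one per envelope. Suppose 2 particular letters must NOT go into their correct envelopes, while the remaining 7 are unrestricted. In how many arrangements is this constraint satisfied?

287280

Let A_j be the event that the j-th constrained one is fixed. By inclusion-exclusion over the 2 events:
Σ_{j=0}^{2} (-1)^j C(2,j)(9-j)!
= C(2,0)·9! - C(2,1)·8! + C(2,2)·7!
= 362880 - 80640 + 5040
= 287280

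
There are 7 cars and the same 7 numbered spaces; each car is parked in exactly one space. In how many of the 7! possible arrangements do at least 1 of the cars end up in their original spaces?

3186

# with exactly i fixed is C(7,i)·!(7-i); sum over i=1..7:
  i=1: C(7,1)·!6 = 7·265 = 1855
  i=2: C(7,2)·!5 = 21·44 = 924
  i=3: C(7,3)·!4 = 35·9 = 315
  i=4: C(7,4)·!3 = 35·2 = 70
  i=5: C(7,5)·!2 = 21·1 = 21
  i=6: C(7,6)·!1 = 7·0 = 0
  i=7: C(7,7)·!0 = 1·1 = 1
Total = 3186.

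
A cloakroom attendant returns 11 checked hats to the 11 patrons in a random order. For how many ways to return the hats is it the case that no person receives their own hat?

Recurrence: !11 = 11·!10 + (-1)^11.
!11 = 11·1334961 - 1 = 14684570

14684570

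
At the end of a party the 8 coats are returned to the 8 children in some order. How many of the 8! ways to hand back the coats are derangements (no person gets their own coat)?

14833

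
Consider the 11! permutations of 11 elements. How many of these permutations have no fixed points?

14684570

!11 is the nearest integer to 11!/e.
11! = 39916800, and 39916800/e ≈ 14684570.08, so !11 = 14684570.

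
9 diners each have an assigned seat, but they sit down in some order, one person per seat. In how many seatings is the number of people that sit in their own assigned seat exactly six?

168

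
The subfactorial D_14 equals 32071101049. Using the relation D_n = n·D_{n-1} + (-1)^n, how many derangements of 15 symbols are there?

481066515734

D_15 = 15·32071101049 - 1 = 481066515734.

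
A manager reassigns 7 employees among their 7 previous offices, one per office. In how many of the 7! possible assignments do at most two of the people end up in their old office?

# with exactly i fixed is C(7,i)·!(7-i); sum over i=0..2:
  i=0: C(7,0)·!7 = 1·1854 = 1854
  i=1: C(7,1)·!6 = 7·265 = 1855
  i=2: C(7,2)·!5 = 21·44 = 924
Total = 4633.

4633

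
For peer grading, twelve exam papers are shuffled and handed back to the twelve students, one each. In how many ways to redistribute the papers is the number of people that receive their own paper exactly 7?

34848

Choose which 7 of the 12 are fixed: C(12,7) = 792.
The remaining 5 must be deranged: !5 = 44.
Total: 792 × 44 = 34848.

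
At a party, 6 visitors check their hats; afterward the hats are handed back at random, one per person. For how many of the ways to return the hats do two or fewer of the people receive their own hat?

664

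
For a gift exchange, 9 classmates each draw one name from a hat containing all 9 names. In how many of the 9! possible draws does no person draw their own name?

Use !n = (n-1)(!(n-1) + !(n-2)).
!9 = 8·(14833 + 1854) = 8·16687 = 133496

133496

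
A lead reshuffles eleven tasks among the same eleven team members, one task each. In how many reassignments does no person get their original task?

14684570

By inclusion-exclusion, !11 = Σ (-1)^k · 11!/k! for k=0..11
= 11! - 11!/1! + 11!/2! - 11!/3! + 11!/4! - 11!/5! + 11!/6! - 11!/7! + 11!/8! - 11!/9! + 11!/10! - 11!/11!
= 39916800 - 39916800 + 19958400 - 6652800 + 1663200 - 332640 + 55440 - 7920 + 990 - 110 + 11 - 1
= 14684570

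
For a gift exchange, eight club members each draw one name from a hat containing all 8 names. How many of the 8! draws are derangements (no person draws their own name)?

14833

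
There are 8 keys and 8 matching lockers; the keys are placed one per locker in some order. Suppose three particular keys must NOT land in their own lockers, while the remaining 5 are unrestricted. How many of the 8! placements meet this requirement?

27240

Let A_j be the event that the j-th constrained one is fixed. By inclusion-exclusion over the 3 events:
Σ_{j=0}^{3} (-1)^j C(3,j)(8-j)!
= C(3,0)·8! - C(3,1)·7! + C(3,2)·6! - C(3,3)·5!
= 40320 - 15120 + 2160 - 120
= 27240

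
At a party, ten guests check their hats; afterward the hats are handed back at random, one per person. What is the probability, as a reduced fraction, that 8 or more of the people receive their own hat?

23/1814400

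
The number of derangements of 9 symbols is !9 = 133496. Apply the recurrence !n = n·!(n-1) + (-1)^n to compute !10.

1334961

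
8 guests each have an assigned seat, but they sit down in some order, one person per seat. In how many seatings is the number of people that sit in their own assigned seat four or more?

771

Sum C(8,i)·!(8-i) for i = 4..8:
  i=4: C(8,4)·!4 = 70·9 = 630
  i=5: C(8,5)·!3 = 56·2 = 112
  i=6: C(8,6)·!2 = 28·1 = 28
  i=7: C(8,7)·!1 = 8·0 = 0
  i=8: C(8,8)·!0 = 1·1 = 1
Total = 771.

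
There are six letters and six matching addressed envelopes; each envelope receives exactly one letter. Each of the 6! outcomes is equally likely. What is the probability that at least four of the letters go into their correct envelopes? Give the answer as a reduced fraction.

Favorable outcomes: Σ_{i≥4} C(6,i)·!(6-i) = 15·1 + 6·0 + 1·1 = 16.
Total outcomes: 6! = 720.
Probability = 16/720 = 1/45.

1/45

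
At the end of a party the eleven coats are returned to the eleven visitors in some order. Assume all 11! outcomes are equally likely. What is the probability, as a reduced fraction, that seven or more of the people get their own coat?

839/9979200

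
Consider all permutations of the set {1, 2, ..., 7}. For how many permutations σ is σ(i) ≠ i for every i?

1854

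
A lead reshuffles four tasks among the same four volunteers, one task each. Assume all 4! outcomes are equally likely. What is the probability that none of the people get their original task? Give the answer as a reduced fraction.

3/8

Favorable outcomes: !4 = 9.
Total outcomes: 4! = 24.
Probability = 9/24 = 3/8.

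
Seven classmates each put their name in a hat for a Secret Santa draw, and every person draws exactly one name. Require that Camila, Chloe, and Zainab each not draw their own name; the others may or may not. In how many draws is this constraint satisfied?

3216

Inclusion-exclusion on the 3 forbidden self-matches:
Σ_{j=0}^{3} (-1)^j C(3,j)(7-j)!
= C(3,0)·7! - C(3,1)·6! + C(3,2)·5! - C(3,3)·4!
= 5040 - 2160 + 360 - 24
= 3216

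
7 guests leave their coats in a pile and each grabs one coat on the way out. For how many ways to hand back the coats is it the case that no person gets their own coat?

1854

!7 = 7! · Σ_{k=0}^{7} (-1)^k/k!
= 7! - 7!/1! + 7!/2! - 7!/3! + 7!/4! - 7!/5! + 7!/6! - 7!/7!
= 5040 - 5040 + 2520 - 840 + 210 - 42 + 7 - 1
= 1854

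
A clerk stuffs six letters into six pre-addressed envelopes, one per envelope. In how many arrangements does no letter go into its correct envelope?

265

Recurrence: !6 = 5·(!5 + !4).
!6 = 5·(44 + 9) = 5·53 = 265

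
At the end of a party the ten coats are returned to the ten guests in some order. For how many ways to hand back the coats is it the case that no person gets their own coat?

1334961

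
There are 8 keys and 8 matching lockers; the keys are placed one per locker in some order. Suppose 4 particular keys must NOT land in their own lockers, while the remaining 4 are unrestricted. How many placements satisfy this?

Inclusion-exclusion on the 4 forbidden self-matches:
Σ_{j=0}^{4} (-1)^j C(4,j)(8-j)!
= C(4,0)·8! - C(4,1)·7! + C(4,2)·6! - C(4,3)·5! + C(4,4)·4!
= 40320 - 20160 + 4320 - 480 + 24
= 24024

24024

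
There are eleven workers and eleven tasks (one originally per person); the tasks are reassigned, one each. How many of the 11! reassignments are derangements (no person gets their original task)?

14684570

By inclusion-exclusion, !11 = Σ (-1)^k · 11!/k! for k=0..11
= 11! - 11!/1! + 11!/2! - 11!/3! + 11!/4! - 11!/5! + 11!/6! - 11!/7! + 11!/8! - 11!/9! + 11!/10! - 11!/11!
= 39916800 - 39916800 + 19958400 - 6652800 + 1663200 - 332640 + 55440 - 7920 + 990 - 110 + 11 - 1
= 14684570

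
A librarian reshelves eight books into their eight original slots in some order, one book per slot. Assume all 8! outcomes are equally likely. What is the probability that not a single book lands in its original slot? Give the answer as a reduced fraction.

Favorable outcomes: !8 = 14833.
Total outcomes: 8! = 40320.
Probability = 14833/40320 = 2119/5760.

2119/5760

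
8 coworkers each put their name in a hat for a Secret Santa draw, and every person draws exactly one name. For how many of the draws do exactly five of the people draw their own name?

112

Pick the 5 fixed positions: C(8,5) = 56 ways.
The other 3 form a derangement: !3 = 2.
Total: 56 × 2 = 112.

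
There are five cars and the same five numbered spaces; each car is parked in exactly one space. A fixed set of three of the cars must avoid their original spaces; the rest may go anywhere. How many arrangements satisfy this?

64

Inclusion-exclusion on the 3 forbidden self-matches:
Σ_{j=0}^{3} (-1)^j C(3,j)(5-j)!
= C(3,0)·5! - C(3,1)·4! + C(3,2)·3! - C(3,3)·2!
= 120 - 72 + 18 - 2
= 64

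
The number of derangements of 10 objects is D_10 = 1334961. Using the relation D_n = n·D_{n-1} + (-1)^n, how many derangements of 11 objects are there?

14684570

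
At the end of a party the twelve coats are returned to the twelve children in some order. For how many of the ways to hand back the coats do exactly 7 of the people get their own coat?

34848

Pick the 7 fixed positions: C(12,7) = 792 ways.
The other 5 form a derangement: !5 = 44.
Total: 792 × 44 = 34848.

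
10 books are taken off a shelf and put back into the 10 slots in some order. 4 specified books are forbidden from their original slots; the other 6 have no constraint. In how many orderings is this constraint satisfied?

2399760

Let A_j be the event that the j-th constrained one is fixed. By inclusion-exclusion over the 4 events:
Σ_{j=0}^{4} (-1)^j C(4,j)(10-j)!
= C(4,0)·10! - C(4,1)·9! + C(4,2)·8! - C(4,3)·7! + C(4,4)·6!
= 3628800 - 1451520 + 241920 - 20160 + 720
= 2399760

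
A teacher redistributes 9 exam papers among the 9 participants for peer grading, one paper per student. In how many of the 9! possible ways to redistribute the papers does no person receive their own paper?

!9 = 9! · Σ_{k=0}^{9} (-1)^k/k!
= 9! - 9!/1! + 9!/2! - 9!/3! + 9!/4! - 9!/5! + 9!/6! - 9!/7! + 9!/8! - 9!/9!
= 362880 - 362880 + 181440 - 60480 + 15120 - 3024 + 504 - 72 + 9 - 1
= 133496

133496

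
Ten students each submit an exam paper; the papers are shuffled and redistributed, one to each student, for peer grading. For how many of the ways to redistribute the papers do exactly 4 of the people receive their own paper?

55650

Pick the 4 fixed positions: C(10,4) = 210 ways.
The other 6 form a derangement: !6 = 265.
Total: 210 × 265 = 55650.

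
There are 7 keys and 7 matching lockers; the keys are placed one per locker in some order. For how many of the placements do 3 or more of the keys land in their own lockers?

# with exactly i fixed is C(7,i)·!(7-i); sum over i=3..7:
  i=3: C(7,3)·!4 = 35·9 = 315
  i=4: C(7,4)·!3 = 35·2 = 70
  i=5: C(7,5)·!2 = 21·1 = 21
  i=6: C(7,6)·!1 = 7·0 = 0
  i=7: C(7,7)·!0 = 1·1 = 1
Total = 407.

407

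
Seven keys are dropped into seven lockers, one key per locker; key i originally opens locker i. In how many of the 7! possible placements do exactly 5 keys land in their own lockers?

Pick the 5 fixed positions: C(7,5) = 21 ways.
The other 2 form a derangement: !2 = 1.
Total: 21 × 1 = 21.

21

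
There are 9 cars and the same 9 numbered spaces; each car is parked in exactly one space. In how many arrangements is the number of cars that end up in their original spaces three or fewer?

# with exactly i fixed is C(9,i)·!(9-i); sum over i=0..3:
  i=0: C(9,0)·!9 = 1·133496 = 133496
  i=1: C(9,1)·!8 = 9·14833 = 133497
  i=2: C(9,2)·!7 = 36·1854 = 66744
  i=3: C(9,3)·!6 = 84·265 = 22260
Total = 355997.

355997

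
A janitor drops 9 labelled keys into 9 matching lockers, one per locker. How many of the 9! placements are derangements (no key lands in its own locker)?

133496

The subfactorial !9 = [9!/e] (nearest integer).
9! = 362880, and 362880/e ≈ 133496.09, so !9 = 133496.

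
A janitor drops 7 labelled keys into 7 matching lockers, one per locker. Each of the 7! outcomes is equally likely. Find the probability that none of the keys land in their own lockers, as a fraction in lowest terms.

Favorable outcomes: !7 = 1854.
Total outcomes: 7! = 5040.
Probability = 1854/5040 = 103/280.

103/280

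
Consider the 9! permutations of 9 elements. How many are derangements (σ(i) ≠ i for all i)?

133496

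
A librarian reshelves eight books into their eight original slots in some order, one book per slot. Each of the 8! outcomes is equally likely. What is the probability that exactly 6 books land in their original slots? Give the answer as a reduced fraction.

Favorable outcomes: C(8,6)·!2 = 28·1 = 28.
Total outcomes: 8! = 40320.
Probability = 28/40320 = 1/1440.

1/1440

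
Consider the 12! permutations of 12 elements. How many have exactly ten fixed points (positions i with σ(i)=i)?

Choose which 10 of the 12 are fixed: C(12,10) = 66.
The other 2 form a derangement: !2 = 1.
Total: 66 × 1 = 66.

66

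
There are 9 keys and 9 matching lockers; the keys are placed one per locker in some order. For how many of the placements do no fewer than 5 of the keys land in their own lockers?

1339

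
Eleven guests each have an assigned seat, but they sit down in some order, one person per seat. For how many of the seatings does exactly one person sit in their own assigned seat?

Choose which one of the 11 is fixed: C(11,1) = 11.
The other 10 form a derangement: !10 = 1334961.
Total: 11 × 1334961 = 14684571.

14684571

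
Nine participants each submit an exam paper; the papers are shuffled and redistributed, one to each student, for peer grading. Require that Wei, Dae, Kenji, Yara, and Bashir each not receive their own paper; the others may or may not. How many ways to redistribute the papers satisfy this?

205056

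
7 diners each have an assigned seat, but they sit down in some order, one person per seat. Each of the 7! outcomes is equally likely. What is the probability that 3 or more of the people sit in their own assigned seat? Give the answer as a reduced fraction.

407/5040

Favorable outcomes: Σ_{i≥3} C(7,i)·!(7-i) = 35·9 + 35·2 + 21·1 + 7·0 + 1·1 = 407.
Total outcomes: 7! = 5040.
Probability = 407/5040 = 407/5040.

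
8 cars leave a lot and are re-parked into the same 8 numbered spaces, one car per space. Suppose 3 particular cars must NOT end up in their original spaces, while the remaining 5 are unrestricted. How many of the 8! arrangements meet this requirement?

Let A_j be the event that the j-th constrained one is fixed. By inclusion-exclusion over the 3 events:
Σ_{j=0}^{3} (-1)^j C(3,j)(8-j)!
= C(3,0)·8! - C(3,1)·7! + C(3,2)·6! - C(3,3)·5!
= 40320 - 15120 + 2160 - 120
= 27240

27240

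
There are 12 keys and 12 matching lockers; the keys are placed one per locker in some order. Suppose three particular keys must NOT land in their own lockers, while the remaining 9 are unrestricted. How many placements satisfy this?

Let A_j be the event that the j-th constrained one is fixed. By inclusion-exclusion over the 3 events:
Σ_{j=0}^{3} (-1)^j C(3,j)(12-j)!
= C(3,0)·12! - C(3,1)·11! + C(3,2)·10! - C(3,3)·9!
= 479001600 - 119750400 + 10886400 - 362880
= 369774720

369774720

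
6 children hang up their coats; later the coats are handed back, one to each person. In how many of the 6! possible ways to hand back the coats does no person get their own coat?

The number of derangements of 6 is !6 = Σ_{k=0}^{6} (-1)^k·6!/k!
= 6! - 6!/1! + 6!/2! - 6!/3! + 6!/4! - 6!/5! + 6!/6!
= 720 - 720 + 360 - 120 + 30 - 6 + 1
= 265

265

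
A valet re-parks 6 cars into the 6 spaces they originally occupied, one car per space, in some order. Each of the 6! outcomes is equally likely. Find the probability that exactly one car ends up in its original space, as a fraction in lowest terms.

11/30

Favorable outcomes: C(6,1)·!5 = 6·44 = 264.
Total outcomes: 6! = 720.
Probability = 264/720 = 11/30.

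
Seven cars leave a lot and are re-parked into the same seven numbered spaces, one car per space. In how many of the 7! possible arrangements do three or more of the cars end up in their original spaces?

# with exactly i fixed is C(7,i)·!(7-i); sum over i=3..7:
  i=3: C(7,3)·!4 = 35·9 = 315
  i=4: C(7,4)·!3 = 35·2 = 70
  i=5: C(7,5)·!2 = 21·1 = 21
  i=6: C(7,6)·!1 = 7·0 = 0
  i=7: C(7,7)·!0 = 1·1 = 1
Total = 407.

407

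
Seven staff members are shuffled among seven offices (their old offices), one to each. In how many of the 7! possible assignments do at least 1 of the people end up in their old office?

3186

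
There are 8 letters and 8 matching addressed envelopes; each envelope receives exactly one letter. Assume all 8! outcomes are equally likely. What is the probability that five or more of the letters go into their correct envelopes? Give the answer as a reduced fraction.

47/13440

Favorable outcomes: Σ_{i≥5} C(8,i)·!(8-i) = 56·2 + 28·1 + 8·0 + 1·1 = 141.
Total outcomes: 8! = 40320.
Probability = 141/40320 = 47/13440.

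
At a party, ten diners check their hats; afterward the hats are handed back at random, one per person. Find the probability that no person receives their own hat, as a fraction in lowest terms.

Favorable outcomes: !10 = 1334961.
Total outcomes: 10! = 3628800.
Probability = 1334961/3628800 = 16481/44800.

16481/44800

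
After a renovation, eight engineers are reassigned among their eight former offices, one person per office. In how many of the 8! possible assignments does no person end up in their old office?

14833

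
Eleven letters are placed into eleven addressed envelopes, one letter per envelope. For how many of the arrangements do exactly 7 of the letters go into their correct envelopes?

2970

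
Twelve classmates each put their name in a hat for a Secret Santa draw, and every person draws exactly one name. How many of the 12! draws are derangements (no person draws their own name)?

176214841

By inclusion-exclusion, !12 = Σ (-1)^k · 12!/k! for k=0..12
= 12! - 12!/1! + 12!/2! - 12!/3! + 12!/4! - 12!/5! + 12!/6! - 12!/7! + 12!/8! - 12!/9! + 12!/10! - 12!/11! + 12!/12!
= 479001600 - 479001600 + 239500800 - 79833600 + 19958400 - 3991680 + 665280 - 95040 + 11880 - 1320 + 132 - 12 + 1
= 176214841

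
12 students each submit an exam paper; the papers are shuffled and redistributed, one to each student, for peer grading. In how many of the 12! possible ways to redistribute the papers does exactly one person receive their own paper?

176214840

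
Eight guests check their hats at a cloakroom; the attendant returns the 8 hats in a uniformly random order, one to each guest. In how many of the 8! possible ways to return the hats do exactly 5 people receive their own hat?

112

Pick the 5 fixed positions: C(8,5) = 56 ways.
The other 3 form a derangement: !3 = 2.
Total: 56 × 2 = 112.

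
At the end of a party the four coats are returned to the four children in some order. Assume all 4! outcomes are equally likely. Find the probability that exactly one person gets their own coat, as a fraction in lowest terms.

1/3

Favorable outcomes: C(4,1)·!3 = 4·2 = 8.
Total outcomes: 4! = 24.
Probability = 8/24 = 1/3.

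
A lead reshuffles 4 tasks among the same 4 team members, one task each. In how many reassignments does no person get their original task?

!4 = 4! · Σ_{k=0}^{4} (-1)^k/k!
= 4! - 4!/1! + 4!/2! - 4!/3! + 4!/4!
= 24 - 24 + 12 - 4 + 1
= 9

9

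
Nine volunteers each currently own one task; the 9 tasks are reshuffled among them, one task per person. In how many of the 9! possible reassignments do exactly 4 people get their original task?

Choose which 4 of the 9 are fixed: C(9,4) = 126.
The remaining 5 must be deranged: !5 = 44.
Total: 126 × 44 = 5544.

5544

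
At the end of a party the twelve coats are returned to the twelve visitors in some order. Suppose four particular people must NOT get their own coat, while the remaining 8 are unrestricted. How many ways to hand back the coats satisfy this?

339696000

Inclusion-exclusion on the 4 forbidden self-matches:
Σ_{j=0}^{4} (-1)^j C(4,j)(12-j)!
= C(4,0)·12! - C(4,1)·11! + C(4,2)·10! - C(4,3)·9! + C(4,4)·8!
= 479001600 - 159667200 + 21772800 - 1451520 + 40320
= 339696000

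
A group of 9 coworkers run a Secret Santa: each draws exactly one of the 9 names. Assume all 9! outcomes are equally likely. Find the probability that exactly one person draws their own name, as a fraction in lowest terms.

2119/5760

Favorable outcomes: C(9,1)·!8 = 9·14833 = 133497.
Total outcomes: 9! = 362880.
Probability = 133497/362880 = 2119/5760.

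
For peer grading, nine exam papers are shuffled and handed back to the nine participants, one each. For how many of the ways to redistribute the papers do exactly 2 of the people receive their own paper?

66744

Pick the 2 fixed positions: C(9,2) = 36 ways.
The remaining 7 must be deranged: !7 = 1854.
Total: 36 × 1854 = 66744.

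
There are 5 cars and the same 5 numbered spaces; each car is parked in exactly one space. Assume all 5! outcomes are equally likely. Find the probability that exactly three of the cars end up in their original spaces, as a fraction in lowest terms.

Favorable outcomes: C(5,3)·!2 = 10·1 = 10.
Total outcomes: 5! = 120.
Probability = 10/120 = 1/12.

1/12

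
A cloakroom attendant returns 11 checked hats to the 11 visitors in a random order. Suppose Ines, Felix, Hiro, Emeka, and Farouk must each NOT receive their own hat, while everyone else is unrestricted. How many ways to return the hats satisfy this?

25022880

Let A_j be the event that the j-th constrained one is fixed. By inclusion-exclusion over the 5 events:
Σ_{j=0}^{5} (-1)^j C(5,j)(11-j)!
= C(5,0)·11! - C(5,1)·10! + C(5,2)·9! - C(5,3)·8! + C(5,4)·7! - C(5,5)·6!
= 39916800 - 18144000 + 3628800 - 403200 + 25200 - 720
= 25022880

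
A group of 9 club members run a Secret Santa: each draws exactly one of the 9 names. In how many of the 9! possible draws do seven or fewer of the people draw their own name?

362879

# with exactly i fixed is C(9,i)·!(9-i); sum over i=0..7:
  i=0: C(9,0)·!9 = 1·133496 = 133496
  i=1: C(9,1)·!8 = 9·14833 = 133497
  i=2: C(9,2)·!7 = 36·1854 = 66744
  i=3: C(9,3)·!6 = 84·265 = 22260
  i=4: C(9,4)·!5 = 126·44 = 5544
  i=5: C(9,5)·!4 = 126·9 = 1134
  i=6: C(9,6)·!3 = 84·2 = 168
  i=7: C(9,7)·!2 = 36·1 = 36
Total = 362879.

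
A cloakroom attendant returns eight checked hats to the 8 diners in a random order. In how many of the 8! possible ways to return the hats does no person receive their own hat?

The subfactorial !8 = [8!/e] (nearest integer).
8! = 40320, and 40320/e ≈ 14832.90, so !8 = 14833.

14833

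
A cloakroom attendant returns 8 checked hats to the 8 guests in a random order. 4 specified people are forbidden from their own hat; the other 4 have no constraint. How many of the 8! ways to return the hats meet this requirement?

24024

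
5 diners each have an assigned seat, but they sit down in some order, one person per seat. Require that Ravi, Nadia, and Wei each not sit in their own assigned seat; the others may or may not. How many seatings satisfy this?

64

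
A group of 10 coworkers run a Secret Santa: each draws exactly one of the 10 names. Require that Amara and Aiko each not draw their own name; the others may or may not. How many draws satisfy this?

Inclusion-exclusion on the 2 forbidden self-matches:
Σ_{j=0}^{2} (-1)^j C(2,j)(10-j)!
= C(2,0)·10! - C(2,1)·9! + C(2,2)·8!
= 3628800 - 725760 + 40320
= 2943360

2943360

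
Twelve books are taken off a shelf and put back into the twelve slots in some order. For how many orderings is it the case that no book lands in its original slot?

176214841

!12 is the nearest integer to 12!/e.
12! = 479001600, and 479001600/e ≈ 176214840.93, so !12 = 176214841.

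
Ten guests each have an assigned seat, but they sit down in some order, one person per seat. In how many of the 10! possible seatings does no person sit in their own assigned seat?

!10 = 10! · Σ_{k=0}^{10} (-1)^k/k!
= 10! - 10!/1! + 10!/2! - 10!/3! + 10!/4! - 10!/5! + 10!/6! - 10!/7! + 10!/8! - 10!/9! + 10!/10!
= 3628800 - 3628800 + 1814400 - 604800 + 151200 - 30240 + 5040 - 720 + 90 - 10 + 1
= 1334961

1334961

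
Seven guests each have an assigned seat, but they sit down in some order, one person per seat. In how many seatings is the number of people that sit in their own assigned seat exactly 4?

70

Choose which 4 of the 7 are fixed: C(7,4) = 35.
The other 3 form a derangement: !3 = 2.
Total: 35 × 2 = 70.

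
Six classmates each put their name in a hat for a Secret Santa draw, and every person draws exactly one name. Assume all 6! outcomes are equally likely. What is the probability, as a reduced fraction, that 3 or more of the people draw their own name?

7/90

Favorable outcomes: Σ_{i≥3} C(6,i)·!(6-i) = 20·2 + 15·1 + 6·0 + 1·1 = 56.
Total outcomes: 6! = 720.
Probability = 56/720 = 7/90.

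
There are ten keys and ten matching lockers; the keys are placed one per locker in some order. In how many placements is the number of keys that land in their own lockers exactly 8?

45

Choose which 8 of the 10 are fixed: C(10,8) = 45.
The remaining 2 must be deranged: !2 = 1.
Total: 45 × 1 = 45.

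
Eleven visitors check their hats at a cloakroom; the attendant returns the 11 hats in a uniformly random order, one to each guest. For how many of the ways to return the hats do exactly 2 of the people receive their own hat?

7342280

Choose which 2 of the 11 are fixed: C(11,2) = 55.
The remaining 9 must be deranged: !9 = 133496.
Total: 55 × 133496 = 7342280.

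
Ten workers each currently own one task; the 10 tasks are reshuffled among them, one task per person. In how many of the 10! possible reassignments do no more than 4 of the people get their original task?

3615536

# with exactly i fixed is C(10,i)·!(10-i); sum over i=0..4:
  i=0: C(10,0)·!10 = 1·1334961 = 1334961
  i=1: C(10,1)·!9 = 10·133496 = 1334960
  i=2: C(10,2)·!8 = 45·14833 = 667485
  i=3: C(10,3)·!7 = 120·1854 = 222480
  i=4: C(10,4)·!6 = 210·265 = 55650
Total = 3615536.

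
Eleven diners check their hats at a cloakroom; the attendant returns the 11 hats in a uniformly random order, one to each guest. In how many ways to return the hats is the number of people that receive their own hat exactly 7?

2970

Pick the 7 fixed positions: C(11,7) = 330 ways.
The other 4 form a derangement: !4 = 9.
Total: 330 × 9 = 2970.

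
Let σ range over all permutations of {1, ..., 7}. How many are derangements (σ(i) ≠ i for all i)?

1854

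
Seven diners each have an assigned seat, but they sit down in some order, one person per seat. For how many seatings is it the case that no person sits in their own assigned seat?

!7 = 7! · Σ_{k=0}^{7} (-1)^k/k!
= 7! - 7!/1! + 7!/2! - 7!/3! + 7!/4! - 7!/5! + 7!/6! - 7!/7!
= 5040 - 5040 + 2520 - 840 + 210 - 42 + 7 - 1
= 1854

1854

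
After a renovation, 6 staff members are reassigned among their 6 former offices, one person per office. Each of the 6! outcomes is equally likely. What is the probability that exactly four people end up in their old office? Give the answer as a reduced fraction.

1/48

Favorable outcomes: C(6,4)·!2 = 15·1 = 15.
Total outcomes: 6! = 720.
Probability = 15/720 = 1/48.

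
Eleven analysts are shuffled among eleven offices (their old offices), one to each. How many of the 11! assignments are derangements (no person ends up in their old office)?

Recurrence: !11 = 11·!10 + (-1)^11.
!11 = 11·1334961 - 1 = 14684570

14684570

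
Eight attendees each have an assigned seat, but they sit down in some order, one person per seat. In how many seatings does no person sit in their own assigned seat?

!8 is the nearest integer to 8!/e.
8! = 40320, and 40320/e ≈ 14832.90, so !8 = 14833.

14833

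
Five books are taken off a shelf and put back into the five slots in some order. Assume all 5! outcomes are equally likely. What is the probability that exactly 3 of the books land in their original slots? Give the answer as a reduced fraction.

1/12

Favorable outcomes: C(5,3)·!2 = 10·1 = 10.
Total outcomes: 5! = 120.
Probability = 10/120 = 1/12.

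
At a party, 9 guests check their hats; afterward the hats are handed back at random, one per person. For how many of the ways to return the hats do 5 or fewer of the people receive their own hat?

362675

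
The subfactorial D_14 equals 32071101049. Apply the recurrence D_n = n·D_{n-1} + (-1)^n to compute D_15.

D_15 = 15·32071101049 - 1 = 481066515734.

481066515734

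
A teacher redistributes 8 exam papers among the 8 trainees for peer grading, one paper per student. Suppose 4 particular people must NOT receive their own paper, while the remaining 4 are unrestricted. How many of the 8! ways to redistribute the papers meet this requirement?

24024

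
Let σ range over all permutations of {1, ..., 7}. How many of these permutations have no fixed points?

1854

By inclusion-exclusion, !7 = Σ (-1)^k · 7!/k! for k=0..7
= 7! - 7!/1! + 7!/2! - 7!/3! + 7!/4! - 7!/5! + 7!/6! - 7!/7!
= 5040 - 5040 + 2520 - 840 + 210 - 42 + 7 - 1
= 1854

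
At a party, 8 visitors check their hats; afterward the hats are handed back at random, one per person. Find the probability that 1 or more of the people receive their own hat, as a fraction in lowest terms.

3641/5760

Favorable outcomes: Σ_{i≥1} C(8,i)·!(8-i) = 8·1854 + 28·265 + 56·44 + 70·9 + 56·2 + 28·1 + 8·0 + 1·1 = 25487.
Total outcomes: 8! = 40320.
Probability = 25487/40320 = 3641/5760.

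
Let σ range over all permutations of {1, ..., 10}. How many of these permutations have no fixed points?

1334961

The number of derangements of 10 is !10 = Σ_{k=0}^{10} (-1)^k·10!/k!
= 10! - 10!/1! + 10!/2! - 10!/3! + 10!/4! - 10!/5! + 10!/6! - 10!/7! + 10!/8! - 10!/9! + 10!/10!
= 3628800 - 3628800 + 1814400 - 604800 + 151200 - 30240 + 5040 - 720 + 90 - 10 + 1
= 1334961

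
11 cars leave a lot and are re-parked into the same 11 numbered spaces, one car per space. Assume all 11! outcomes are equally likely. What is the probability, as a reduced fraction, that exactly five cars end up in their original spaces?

53/17280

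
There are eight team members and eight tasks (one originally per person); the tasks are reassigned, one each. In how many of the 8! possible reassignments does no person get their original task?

14833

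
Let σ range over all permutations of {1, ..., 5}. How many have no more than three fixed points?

119

Sum C(5,i)·!(5-i) for i = 0..3:
  i=0: C(5,0)·!5 = 1·44 = 44
  i=1: C(5,1)·!4 = 5·9 = 45
  i=2: C(5,2)·!3 = 10·2 = 20
  i=3: C(5,3)·!2 = 10·1 = 10
Total = 119.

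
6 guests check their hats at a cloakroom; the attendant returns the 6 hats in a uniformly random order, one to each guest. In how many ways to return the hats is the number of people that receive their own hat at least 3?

56

Sum C(6,i)·!(6-i) for i = 3..6:
  i=3: C(6,3)·!3 = 20·2 = 40
  i=4: C(6,4)·!2 = 15·1 = 15
  i=5: C(6,5)·!1 = 6·0 = 0
  i=6: C(6,6)·!0 = 1·1 = 1
Total = 56.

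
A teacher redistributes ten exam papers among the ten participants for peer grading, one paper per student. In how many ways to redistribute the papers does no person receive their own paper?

!10 is the nearest integer to 10!/e.
10! = 3628800, and 3628800/e ≈ 1334960.92, so !10 = 1334961.

1334961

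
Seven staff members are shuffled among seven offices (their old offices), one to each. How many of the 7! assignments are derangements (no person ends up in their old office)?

1854

!7 is the nearest integer to 7!/e.
7! = 5040, and 5040/e ≈ 1854.11, so !7 = 1854.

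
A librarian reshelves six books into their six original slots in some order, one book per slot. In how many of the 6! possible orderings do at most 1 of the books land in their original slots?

529

Sum C(6,i)·!(6-i) for i = 0..1:
  i=0: C(6,0)·!6 = 1·265 = 265
  i=1: C(6,1)·!5 = 6·44 = 264
Total = 529.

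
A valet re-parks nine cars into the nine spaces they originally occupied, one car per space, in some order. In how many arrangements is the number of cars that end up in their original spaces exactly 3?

22260

Choose which 3 of the 9 are fixed: C(9,3) = 84.
The other 6 form a derangement: !6 = 265.
Total: 84 × 265 = 22260.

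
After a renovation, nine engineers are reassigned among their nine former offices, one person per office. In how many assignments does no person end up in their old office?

133496

The subfactorial !9 = [9!/e] (nearest integer).
9! = 362880, and 362880/e ≈ 133496.09, so !9 = 133496.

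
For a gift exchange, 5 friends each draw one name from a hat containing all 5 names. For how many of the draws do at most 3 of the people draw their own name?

119

# with exactly i fixed is C(5,i)·!(5-i); sum over i=0..3:
  i=0: C(5,0)·!5 = 1·44 = 44
  i=1: C(5,1)·!4 = 5·9 = 45
  i=2: C(5,2)·!3 = 10·2 = 20
  i=3: C(5,3)·!2 = 10·1 = 10
Total = 119.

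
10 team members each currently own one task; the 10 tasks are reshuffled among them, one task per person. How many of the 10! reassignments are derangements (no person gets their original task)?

By inclusion-exclusion, !10 = Σ (-1)^k · 10!/k! for k=0..10
= 10! - 10!/1! + 10!/2! - 10!/3! + 10!/4! - 10!/5! + 10!/6! - 10!/7! + 10!/8! - 10!/9! + 10!/10!
= 3628800 - 3628800 + 1814400 - 604800 + 151200 - 30240 + 5040 - 720 + 90 - 10 + 1
= 1334961

1334961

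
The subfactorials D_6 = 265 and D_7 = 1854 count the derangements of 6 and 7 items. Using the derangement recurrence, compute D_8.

14833

D_8 = (8-1)·(D_7 + D_6) = 7·(1854 + 265) = 7·2119 = 14833.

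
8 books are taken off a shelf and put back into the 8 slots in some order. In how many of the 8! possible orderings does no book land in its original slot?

14833

Use !n = n·!(n-1) + (-1)^n.
!8 = 8·1854 + 1 = 14833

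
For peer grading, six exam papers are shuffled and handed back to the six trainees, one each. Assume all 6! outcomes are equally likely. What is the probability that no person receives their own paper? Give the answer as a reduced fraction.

53/144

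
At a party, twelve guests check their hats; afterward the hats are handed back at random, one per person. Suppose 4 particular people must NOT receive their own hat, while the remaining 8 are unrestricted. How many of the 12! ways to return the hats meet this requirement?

339696000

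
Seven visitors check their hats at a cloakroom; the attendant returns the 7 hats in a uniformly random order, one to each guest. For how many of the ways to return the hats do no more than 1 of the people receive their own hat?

3709

Sum C(7,i)·!(7-i) for i = 0..1:
  i=0: C(7,0)·!7 = 1·1854 = 1854
  i=1: C(7,1)·!6 = 7·265 = 1855
Total = 3709.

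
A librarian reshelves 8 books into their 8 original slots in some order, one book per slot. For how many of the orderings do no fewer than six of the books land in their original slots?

29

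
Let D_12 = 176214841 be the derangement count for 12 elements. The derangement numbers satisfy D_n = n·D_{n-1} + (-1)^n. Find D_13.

2290792932

D_13 = 13·176214841 - 1 = 2290792932.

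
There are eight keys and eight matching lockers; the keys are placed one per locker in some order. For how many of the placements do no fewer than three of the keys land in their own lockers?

3235

Sum C(8,i)·!(8-i) for i = 3..8:
  i=3: C(8,3)·!5 = 56·44 = 2464
  i=4: C(8,4)·!4 = 70·9 = 630
  i=5: C(8,5)·!3 = 56·2 = 112
  i=6: C(8,6)·!2 = 28·1 = 28
  i=7: C(8,7)·!1 = 8·0 = 0
  i=8: C(8,8)·!0 = 1·1 = 1
Total = 3235.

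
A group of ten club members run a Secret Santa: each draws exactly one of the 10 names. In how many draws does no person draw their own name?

1334961

The number of derangements of 10 is !10 = Σ_{k=0}^{10} (-1)^k·10!/k!
= 10! - 10!/1! + 10!/2! - 10!/3! + 10!/4! - 10!/5! + 10!/6! - 10!/7! + 10!/8! - 10!/9! + 10!/10!
= 3628800 - 3628800 + 1814400 - 604800 + 151200 - 30240 + 5040 - 720 + 90 - 10 + 1
= 1334961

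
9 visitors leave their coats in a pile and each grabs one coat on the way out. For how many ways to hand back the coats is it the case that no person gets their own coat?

Recurrence: !9 = 9·!8 + (-1)^9.
!9 = 9·14833 - 1 = 133496

133496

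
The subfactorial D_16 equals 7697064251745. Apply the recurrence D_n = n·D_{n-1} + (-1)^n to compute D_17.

130850092279664

D_17 = 17·7697064251745 - 1 = 130850092279664.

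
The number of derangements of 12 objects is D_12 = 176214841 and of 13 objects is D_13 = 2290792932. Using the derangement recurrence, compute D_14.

32071101049

D_14 = (14-1)·(D_13 + D_12) = 13·(2290792932 + 176214841) = 13·2467007773 = 32071101049.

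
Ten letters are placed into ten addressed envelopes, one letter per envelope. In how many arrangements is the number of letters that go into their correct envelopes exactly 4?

Pick the 4 fixed positions: C(10,4) = 210 ways.
The remaining 6 must be deranged: !6 = 265.
Total: 210 × 265 = 55650.

55650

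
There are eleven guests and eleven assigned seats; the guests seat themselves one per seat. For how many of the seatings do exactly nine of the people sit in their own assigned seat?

55

Choose which 9 of the 11 are fixed: C(11,9) = 55.
The remaining 2 must be deranged: !2 = 1.
Total: 55 × 1 = 55.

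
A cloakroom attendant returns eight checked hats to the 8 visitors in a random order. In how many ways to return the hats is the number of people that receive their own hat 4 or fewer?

40179

# with exactly i fixed is C(8,i)·!(8-i); sum over i=0..4:
  i=0: C(8,0)·!8 = 1·14833 = 14833
  i=1: C(8,1)·!7 = 8·1854 = 14832
  i=2: C(8,2)·!6 = 28·265 = 7420
  i=3: C(8,3)·!5 = 56·44 = 2464
  i=4: C(8,4)·!4 = 70·9 = 630
Total = 40179.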